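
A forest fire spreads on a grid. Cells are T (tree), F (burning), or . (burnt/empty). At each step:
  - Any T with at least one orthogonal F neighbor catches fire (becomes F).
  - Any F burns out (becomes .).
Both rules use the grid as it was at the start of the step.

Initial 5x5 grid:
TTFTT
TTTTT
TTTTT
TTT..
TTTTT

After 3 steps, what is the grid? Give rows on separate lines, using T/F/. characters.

Step 1: 3 trees catch fire, 1 burn out
  TF.FT
  TTFTT
  TTTTT
  TTT..
  TTTTT
Step 2: 5 trees catch fire, 3 burn out
  F...F
  TF.FT
  TTFTT
  TTT..
  TTTTT
Step 3: 5 trees catch fire, 5 burn out
  .....
  F...F
  TF.FT
  TTF..
  TTTTT

.....
F...F
TF.FT
TTF..
TTTTT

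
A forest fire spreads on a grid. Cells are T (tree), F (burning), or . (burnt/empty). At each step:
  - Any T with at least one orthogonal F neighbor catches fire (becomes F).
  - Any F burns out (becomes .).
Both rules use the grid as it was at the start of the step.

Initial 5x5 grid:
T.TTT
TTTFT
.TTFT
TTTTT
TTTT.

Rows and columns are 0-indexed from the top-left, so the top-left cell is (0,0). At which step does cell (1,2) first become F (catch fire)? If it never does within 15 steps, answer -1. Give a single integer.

Step 1: cell (1,2)='F' (+6 fires, +2 burnt)
  -> target ignites at step 1
Step 2: cell (1,2)='.' (+7 fires, +6 burnt)
Step 3: cell (1,2)='.' (+3 fires, +7 burnt)
Step 4: cell (1,2)='.' (+3 fires, +3 burnt)
Step 5: cell (1,2)='.' (+1 fires, +3 burnt)
Step 6: cell (1,2)='.' (+0 fires, +1 burnt)
  fire out at step 6

1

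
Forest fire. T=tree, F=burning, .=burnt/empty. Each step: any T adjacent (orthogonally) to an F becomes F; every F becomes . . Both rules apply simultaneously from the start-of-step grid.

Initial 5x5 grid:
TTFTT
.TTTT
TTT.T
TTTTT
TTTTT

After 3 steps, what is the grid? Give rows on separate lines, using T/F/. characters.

Step 1: 3 trees catch fire, 1 burn out
  TF.FT
  .TFTT
  TTT.T
  TTTTT
  TTTTT
Step 2: 5 trees catch fire, 3 burn out
  F...F
  .F.FT
  TTF.T
  TTTTT
  TTTTT
Step 3: 3 trees catch fire, 5 burn out
  .....
  ....F
  TF..T
  TTFTT
  TTTTT

.....
....F
TF..T
TTFTT
TTTTT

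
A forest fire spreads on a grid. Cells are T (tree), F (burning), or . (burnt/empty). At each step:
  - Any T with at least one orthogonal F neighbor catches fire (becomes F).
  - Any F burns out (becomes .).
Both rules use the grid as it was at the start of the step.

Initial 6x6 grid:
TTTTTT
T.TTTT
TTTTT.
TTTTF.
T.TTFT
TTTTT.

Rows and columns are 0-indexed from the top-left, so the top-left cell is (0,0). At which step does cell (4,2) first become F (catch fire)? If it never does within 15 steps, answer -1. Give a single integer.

Step 1: cell (4,2)='T' (+5 fires, +2 burnt)
Step 2: cell (4,2)='F' (+5 fires, +5 burnt)
  -> target ignites at step 2
Step 3: cell (4,2)='.' (+6 fires, +5 burnt)
Step 4: cell (4,2)='.' (+6 fires, +6 burnt)
Step 5: cell (4,2)='.' (+4 fires, +6 burnt)
Step 6: cell (4,2)='.' (+2 fires, +4 burnt)
Step 7: cell (4,2)='.' (+1 fires, +2 burnt)
Step 8: cell (4,2)='.' (+0 fires, +1 burnt)
  fire out at step 8

2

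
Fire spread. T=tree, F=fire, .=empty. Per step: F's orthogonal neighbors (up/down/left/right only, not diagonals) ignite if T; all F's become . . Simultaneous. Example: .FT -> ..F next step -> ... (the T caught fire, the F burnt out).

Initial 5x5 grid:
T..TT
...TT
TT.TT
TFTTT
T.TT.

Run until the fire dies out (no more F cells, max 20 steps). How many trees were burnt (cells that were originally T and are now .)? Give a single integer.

Answer: 15

Derivation:
Step 1: +3 fires, +1 burnt (F count now 3)
Step 2: +4 fires, +3 burnt (F count now 4)
Step 3: +3 fires, +4 burnt (F count now 3)
Step 4: +2 fires, +3 burnt (F count now 2)
Step 5: +2 fires, +2 burnt (F count now 2)
Step 6: +1 fires, +2 burnt (F count now 1)
Step 7: +0 fires, +1 burnt (F count now 0)
Fire out after step 7
Initially T: 16, now '.': 24
Total burnt (originally-T cells now '.'): 15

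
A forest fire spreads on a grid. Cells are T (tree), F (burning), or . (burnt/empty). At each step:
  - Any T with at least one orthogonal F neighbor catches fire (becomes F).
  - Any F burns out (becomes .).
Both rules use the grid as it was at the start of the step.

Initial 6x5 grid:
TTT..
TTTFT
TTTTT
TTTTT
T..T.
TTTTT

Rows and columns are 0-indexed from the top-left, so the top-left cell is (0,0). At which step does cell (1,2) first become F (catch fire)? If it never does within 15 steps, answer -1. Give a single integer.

Step 1: cell (1,2)='F' (+3 fires, +1 burnt)
  -> target ignites at step 1
Step 2: cell (1,2)='.' (+5 fires, +3 burnt)
Step 3: cell (1,2)='.' (+6 fires, +5 burnt)
Step 4: cell (1,2)='.' (+4 fires, +6 burnt)
Step 5: cell (1,2)='.' (+3 fires, +4 burnt)
Step 6: cell (1,2)='.' (+2 fires, +3 burnt)
Step 7: cell (1,2)='.' (+1 fires, +2 burnt)
Step 8: cell (1,2)='.' (+0 fires, +1 burnt)
  fire out at step 8

1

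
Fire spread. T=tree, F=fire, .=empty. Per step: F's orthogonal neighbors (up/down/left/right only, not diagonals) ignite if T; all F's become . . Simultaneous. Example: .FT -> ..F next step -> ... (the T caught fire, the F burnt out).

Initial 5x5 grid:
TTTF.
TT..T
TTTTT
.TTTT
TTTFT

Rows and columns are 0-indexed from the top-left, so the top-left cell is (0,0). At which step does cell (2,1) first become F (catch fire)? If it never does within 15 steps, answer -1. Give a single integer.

Step 1: cell (2,1)='T' (+4 fires, +2 burnt)
Step 2: cell (2,1)='T' (+5 fires, +4 burnt)
Step 3: cell (2,1)='T' (+6 fires, +5 burnt)
Step 4: cell (2,1)='F' (+3 fires, +6 burnt)
  -> target ignites at step 4
Step 5: cell (2,1)='.' (+1 fires, +3 burnt)
Step 6: cell (2,1)='.' (+0 fires, +1 burnt)
  fire out at step 6

4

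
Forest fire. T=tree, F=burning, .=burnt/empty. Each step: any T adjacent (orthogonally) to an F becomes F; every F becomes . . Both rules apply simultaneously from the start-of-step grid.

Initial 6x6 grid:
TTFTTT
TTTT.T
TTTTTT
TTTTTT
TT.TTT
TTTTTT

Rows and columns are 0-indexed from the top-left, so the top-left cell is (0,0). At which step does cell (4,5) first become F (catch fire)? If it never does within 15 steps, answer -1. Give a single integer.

Step 1: cell (4,5)='T' (+3 fires, +1 burnt)
Step 2: cell (4,5)='T' (+5 fires, +3 burnt)
Step 3: cell (4,5)='T' (+5 fires, +5 burnt)
Step 4: cell (4,5)='T' (+5 fires, +5 burnt)
Step 5: cell (4,5)='T' (+5 fires, +5 burnt)
Step 6: cell (4,5)='T' (+5 fires, +5 burnt)
Step 7: cell (4,5)='F' (+4 fires, +5 burnt)
  -> target ignites at step 7
Step 8: cell (4,5)='.' (+1 fires, +4 burnt)
Step 9: cell (4,5)='.' (+0 fires, +1 burnt)
  fire out at step 9

7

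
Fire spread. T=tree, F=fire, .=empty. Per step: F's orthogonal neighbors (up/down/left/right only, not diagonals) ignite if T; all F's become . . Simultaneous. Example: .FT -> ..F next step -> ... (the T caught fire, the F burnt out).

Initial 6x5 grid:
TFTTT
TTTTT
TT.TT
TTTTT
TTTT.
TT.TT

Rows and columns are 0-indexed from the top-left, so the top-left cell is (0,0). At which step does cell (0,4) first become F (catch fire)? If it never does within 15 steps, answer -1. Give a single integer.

Step 1: cell (0,4)='T' (+3 fires, +1 burnt)
Step 2: cell (0,4)='T' (+4 fires, +3 burnt)
Step 3: cell (0,4)='F' (+4 fires, +4 burnt)
  -> target ignites at step 3
Step 4: cell (0,4)='.' (+5 fires, +4 burnt)
Step 5: cell (0,4)='.' (+5 fires, +5 burnt)
Step 6: cell (0,4)='.' (+3 fires, +5 burnt)
Step 7: cell (0,4)='.' (+1 fires, +3 burnt)
Step 8: cell (0,4)='.' (+1 fires, +1 burnt)
Step 9: cell (0,4)='.' (+0 fires, +1 burnt)
  fire out at step 9

3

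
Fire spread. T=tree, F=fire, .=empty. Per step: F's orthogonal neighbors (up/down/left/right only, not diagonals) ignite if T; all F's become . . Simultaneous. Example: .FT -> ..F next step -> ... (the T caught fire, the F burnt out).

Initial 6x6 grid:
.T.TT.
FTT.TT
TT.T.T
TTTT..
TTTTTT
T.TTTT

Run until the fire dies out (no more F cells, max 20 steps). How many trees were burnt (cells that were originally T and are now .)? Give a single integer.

Step 1: +2 fires, +1 burnt (F count now 2)
Step 2: +4 fires, +2 burnt (F count now 4)
Step 3: +2 fires, +4 burnt (F count now 2)
Step 4: +3 fires, +2 burnt (F count now 3)
Step 5: +2 fires, +3 burnt (F count now 2)
Step 6: +3 fires, +2 burnt (F count now 3)
Step 7: +2 fires, +3 burnt (F count now 2)
Step 8: +2 fires, +2 burnt (F count now 2)
Step 9: +1 fires, +2 burnt (F count now 1)
Step 10: +0 fires, +1 burnt (F count now 0)
Fire out after step 10
Initially T: 26, now '.': 31
Total burnt (originally-T cells now '.'): 21

Answer: 21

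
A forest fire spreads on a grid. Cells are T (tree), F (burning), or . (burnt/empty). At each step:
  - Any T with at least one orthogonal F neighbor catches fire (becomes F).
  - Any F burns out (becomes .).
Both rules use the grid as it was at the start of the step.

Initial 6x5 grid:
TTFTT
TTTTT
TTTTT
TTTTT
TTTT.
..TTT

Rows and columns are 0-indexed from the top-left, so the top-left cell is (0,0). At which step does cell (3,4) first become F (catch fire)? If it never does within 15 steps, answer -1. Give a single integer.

Step 1: cell (3,4)='T' (+3 fires, +1 burnt)
Step 2: cell (3,4)='T' (+5 fires, +3 burnt)
Step 3: cell (3,4)='T' (+5 fires, +5 burnt)
Step 4: cell (3,4)='T' (+5 fires, +5 burnt)
Step 5: cell (3,4)='F' (+5 fires, +5 burnt)
  -> target ignites at step 5
Step 6: cell (3,4)='.' (+2 fires, +5 burnt)
Step 7: cell (3,4)='.' (+1 fires, +2 burnt)
Step 8: cell (3,4)='.' (+0 fires, +1 burnt)
  fire out at step 8

5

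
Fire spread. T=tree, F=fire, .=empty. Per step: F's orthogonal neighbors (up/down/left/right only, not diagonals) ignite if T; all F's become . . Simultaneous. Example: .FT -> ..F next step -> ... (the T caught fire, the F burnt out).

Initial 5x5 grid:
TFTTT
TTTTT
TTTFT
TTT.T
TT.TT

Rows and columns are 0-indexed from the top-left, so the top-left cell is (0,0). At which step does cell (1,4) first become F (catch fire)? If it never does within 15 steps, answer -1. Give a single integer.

Step 1: cell (1,4)='T' (+6 fires, +2 burnt)
Step 2: cell (1,4)='F' (+7 fires, +6 burnt)
  -> target ignites at step 2
Step 3: cell (1,4)='.' (+4 fires, +7 burnt)
Step 4: cell (1,4)='.' (+3 fires, +4 burnt)
Step 5: cell (1,4)='.' (+1 fires, +3 burnt)
Step 6: cell (1,4)='.' (+0 fires, +1 burnt)
  fire out at step 6

2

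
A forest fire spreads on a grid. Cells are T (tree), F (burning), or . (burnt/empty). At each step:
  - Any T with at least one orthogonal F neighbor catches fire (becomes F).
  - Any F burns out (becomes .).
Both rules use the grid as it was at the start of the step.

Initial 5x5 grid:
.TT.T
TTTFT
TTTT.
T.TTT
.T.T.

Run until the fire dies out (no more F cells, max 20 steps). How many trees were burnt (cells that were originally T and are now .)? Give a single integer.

Answer: 16

Derivation:
Step 1: +3 fires, +1 burnt (F count now 3)
Step 2: +5 fires, +3 burnt (F count now 5)
Step 3: +6 fires, +5 burnt (F count now 6)
Step 4: +1 fires, +6 burnt (F count now 1)
Step 5: +1 fires, +1 burnt (F count now 1)
Step 6: +0 fires, +1 burnt (F count now 0)
Fire out after step 6
Initially T: 17, now '.': 24
Total burnt (originally-T cells now '.'): 16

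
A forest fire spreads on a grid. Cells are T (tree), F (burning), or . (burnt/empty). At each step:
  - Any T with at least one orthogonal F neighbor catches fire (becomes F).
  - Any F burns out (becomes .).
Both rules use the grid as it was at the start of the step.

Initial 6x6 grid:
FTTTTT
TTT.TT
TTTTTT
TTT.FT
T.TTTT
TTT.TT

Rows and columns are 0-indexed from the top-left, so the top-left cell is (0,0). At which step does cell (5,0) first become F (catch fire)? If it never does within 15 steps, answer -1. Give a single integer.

Step 1: cell (5,0)='T' (+5 fires, +2 burnt)
Step 2: cell (5,0)='T' (+9 fires, +5 burnt)
Step 3: cell (5,0)='T' (+9 fires, +9 burnt)
Step 4: cell (5,0)='T' (+5 fires, +9 burnt)
Step 5: cell (5,0)='F' (+2 fires, +5 burnt)
  -> target ignites at step 5
Step 6: cell (5,0)='.' (+0 fires, +2 burnt)
  fire out at step 6

5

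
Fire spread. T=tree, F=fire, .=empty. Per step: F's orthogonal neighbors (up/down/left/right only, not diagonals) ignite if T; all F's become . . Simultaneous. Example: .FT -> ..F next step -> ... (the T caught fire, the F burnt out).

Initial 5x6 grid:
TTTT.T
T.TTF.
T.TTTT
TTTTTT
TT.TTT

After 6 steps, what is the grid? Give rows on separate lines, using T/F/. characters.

Step 1: 2 trees catch fire, 1 burn out
  TTTT.T
  T.TF..
  T.TTFT
  TTTTTT
  TT.TTT
Step 2: 5 trees catch fire, 2 burn out
  TTTF.T
  T.F...
  T.TF.F
  TTTTFT
  TT.TTT
Step 3: 5 trees catch fire, 5 burn out
  TTF..T
  T.....
  T.F...
  TTTF.F
  TT.TFT
Step 4: 4 trees catch fire, 5 burn out
  TF...T
  T.....
  T.....
  TTF...
  TT.F.F
Step 5: 2 trees catch fire, 4 burn out
  F....T
  T.....
  T.....
  TF....
  TT....
Step 6: 3 trees catch fire, 2 burn out
  .....T
  F.....
  T.....
  F.....
  TF....

.....T
F.....
T.....
F.....
TF....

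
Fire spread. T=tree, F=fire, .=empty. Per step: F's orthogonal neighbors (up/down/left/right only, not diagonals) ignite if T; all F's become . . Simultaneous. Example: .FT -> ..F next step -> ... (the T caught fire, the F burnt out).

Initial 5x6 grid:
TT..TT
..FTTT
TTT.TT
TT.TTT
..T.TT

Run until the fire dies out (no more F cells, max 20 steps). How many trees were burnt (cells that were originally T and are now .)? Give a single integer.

Answer: 17

Derivation:
Step 1: +2 fires, +1 burnt (F count now 2)
Step 2: +2 fires, +2 burnt (F count now 2)
Step 3: +5 fires, +2 burnt (F count now 5)
Step 4: +4 fires, +5 burnt (F count now 4)
Step 5: +3 fires, +4 burnt (F count now 3)
Step 6: +1 fires, +3 burnt (F count now 1)
Step 7: +0 fires, +1 burnt (F count now 0)
Fire out after step 7
Initially T: 20, now '.': 27
Total burnt (originally-T cells now '.'): 17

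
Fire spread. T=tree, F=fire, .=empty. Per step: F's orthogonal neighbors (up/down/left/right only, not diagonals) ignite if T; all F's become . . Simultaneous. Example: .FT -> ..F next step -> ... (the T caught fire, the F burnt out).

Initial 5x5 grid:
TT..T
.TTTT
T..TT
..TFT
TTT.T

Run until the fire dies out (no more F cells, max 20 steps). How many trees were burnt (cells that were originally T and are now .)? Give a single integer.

Step 1: +3 fires, +1 burnt (F count now 3)
Step 2: +4 fires, +3 burnt (F count now 4)
Step 3: +3 fires, +4 burnt (F count now 3)
Step 4: +3 fires, +3 burnt (F count now 3)
Step 5: +1 fires, +3 burnt (F count now 1)
Step 6: +1 fires, +1 burnt (F count now 1)
Step 7: +0 fires, +1 burnt (F count now 0)
Fire out after step 7
Initially T: 16, now '.': 24
Total burnt (originally-T cells now '.'): 15

Answer: 15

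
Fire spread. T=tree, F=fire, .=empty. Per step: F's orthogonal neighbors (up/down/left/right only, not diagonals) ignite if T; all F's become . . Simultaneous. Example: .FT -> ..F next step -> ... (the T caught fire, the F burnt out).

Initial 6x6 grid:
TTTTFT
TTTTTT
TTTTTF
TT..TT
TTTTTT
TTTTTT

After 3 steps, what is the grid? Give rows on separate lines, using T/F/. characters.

Step 1: 6 trees catch fire, 2 burn out
  TTTF.F
  TTTTFF
  TTTTF.
  TT..TF
  TTTTTT
  TTTTTT
Step 2: 5 trees catch fire, 6 burn out
  TTF...
  TTTF..
  TTTF..
  TT..F.
  TTTTTF
  TTTTTT
Step 3: 5 trees catch fire, 5 burn out
  TF....
  TTF...
  TTF...
  TT....
  TTTTF.
  TTTTTF

TF....
TTF...
TTF...
TT....
TTTTF.
TTTTTF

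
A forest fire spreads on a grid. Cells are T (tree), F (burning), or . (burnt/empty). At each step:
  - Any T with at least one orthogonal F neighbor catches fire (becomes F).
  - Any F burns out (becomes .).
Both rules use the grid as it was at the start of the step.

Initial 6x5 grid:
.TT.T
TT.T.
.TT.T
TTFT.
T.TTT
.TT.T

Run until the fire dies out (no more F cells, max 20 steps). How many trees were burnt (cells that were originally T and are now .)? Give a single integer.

Answer: 16

Derivation:
Step 1: +4 fires, +1 burnt (F count now 4)
Step 2: +4 fires, +4 burnt (F count now 4)
Step 3: +4 fires, +4 burnt (F count now 4)
Step 4: +3 fires, +4 burnt (F count now 3)
Step 5: +1 fires, +3 burnt (F count now 1)
Step 6: +0 fires, +1 burnt (F count now 0)
Fire out after step 6
Initially T: 19, now '.': 27
Total burnt (originally-T cells now '.'): 16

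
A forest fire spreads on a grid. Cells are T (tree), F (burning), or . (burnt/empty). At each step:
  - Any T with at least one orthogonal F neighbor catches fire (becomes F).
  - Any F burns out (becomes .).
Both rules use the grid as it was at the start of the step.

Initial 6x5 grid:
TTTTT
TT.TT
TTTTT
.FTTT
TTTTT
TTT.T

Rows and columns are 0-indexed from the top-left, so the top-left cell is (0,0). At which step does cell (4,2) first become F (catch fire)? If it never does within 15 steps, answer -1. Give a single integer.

Step 1: cell (4,2)='T' (+3 fires, +1 burnt)
Step 2: cell (4,2)='F' (+7 fires, +3 burnt)
  -> target ignites at step 2
Step 3: cell (4,2)='.' (+7 fires, +7 burnt)
Step 4: cell (4,2)='.' (+5 fires, +7 burnt)
Step 5: cell (4,2)='.' (+3 fires, +5 burnt)
Step 6: cell (4,2)='.' (+1 fires, +3 burnt)
Step 7: cell (4,2)='.' (+0 fires, +1 burnt)
  fire out at step 7

2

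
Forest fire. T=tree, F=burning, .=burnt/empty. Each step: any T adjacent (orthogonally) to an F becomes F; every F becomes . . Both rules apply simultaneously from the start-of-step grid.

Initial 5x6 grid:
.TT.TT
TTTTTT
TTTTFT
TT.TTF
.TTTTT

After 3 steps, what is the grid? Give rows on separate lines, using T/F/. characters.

Step 1: 5 trees catch fire, 2 burn out
  .TT.TT
  TTTTFT
  TTTF.F
  TT.TF.
  .TTTTF
Step 2: 6 trees catch fire, 5 burn out
  .TT.FT
  TTTF.F
  TTF...
  TT.F..
  .TTTF.
Step 3: 4 trees catch fire, 6 burn out
  .TT..F
  TTF...
  TF....
  TT....
  .TTF..

.TT..F
TTF...
TF....
TT....
.TTF..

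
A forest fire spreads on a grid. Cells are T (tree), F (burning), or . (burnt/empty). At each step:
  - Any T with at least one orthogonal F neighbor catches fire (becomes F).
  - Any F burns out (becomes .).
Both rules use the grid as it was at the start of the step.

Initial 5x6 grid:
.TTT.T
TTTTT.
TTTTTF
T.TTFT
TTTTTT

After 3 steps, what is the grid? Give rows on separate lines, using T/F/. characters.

Step 1: 4 trees catch fire, 2 burn out
  .TTT.T
  TTTTT.
  TTTTF.
  T.TF.F
  TTTTFT
Step 2: 5 trees catch fire, 4 burn out
  .TTT.T
  TTTTF.
  TTTF..
  T.F...
  TTTF.F
Step 3: 3 trees catch fire, 5 burn out
  .TTT.T
  TTTF..
  TTF...
  T.....
  TTF...

.TTT.T
TTTF..
TTF...
T.....
TTF...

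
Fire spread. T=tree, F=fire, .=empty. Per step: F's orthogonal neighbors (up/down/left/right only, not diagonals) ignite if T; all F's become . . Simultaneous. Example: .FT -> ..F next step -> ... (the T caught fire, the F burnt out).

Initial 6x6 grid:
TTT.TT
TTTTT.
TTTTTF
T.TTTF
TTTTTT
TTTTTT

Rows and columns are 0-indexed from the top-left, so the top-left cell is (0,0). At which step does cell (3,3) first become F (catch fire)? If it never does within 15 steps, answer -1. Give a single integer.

Step 1: cell (3,3)='T' (+3 fires, +2 burnt)
Step 2: cell (3,3)='F' (+5 fires, +3 burnt)
  -> target ignites at step 2
Step 3: cell (3,3)='.' (+6 fires, +5 burnt)
Step 4: cell (3,3)='.' (+5 fires, +6 burnt)
Step 5: cell (3,3)='.' (+5 fires, +5 burnt)
Step 6: cell (3,3)='.' (+5 fires, +5 burnt)
Step 7: cell (3,3)='.' (+2 fires, +5 burnt)
Step 8: cell (3,3)='.' (+0 fires, +2 burnt)
  fire out at step 8

2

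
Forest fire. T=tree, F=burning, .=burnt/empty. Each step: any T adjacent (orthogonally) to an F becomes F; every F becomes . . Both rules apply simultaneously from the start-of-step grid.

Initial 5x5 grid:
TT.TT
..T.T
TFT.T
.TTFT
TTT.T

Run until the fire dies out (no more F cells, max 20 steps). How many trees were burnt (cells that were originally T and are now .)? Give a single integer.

Answer: 14

Derivation:
Step 1: +5 fires, +2 burnt (F count now 5)
Step 2: +5 fires, +5 burnt (F count now 5)
Step 3: +2 fires, +5 burnt (F count now 2)
Step 4: +1 fires, +2 burnt (F count now 1)
Step 5: +1 fires, +1 burnt (F count now 1)
Step 6: +0 fires, +1 burnt (F count now 0)
Fire out after step 6
Initially T: 16, now '.': 23
Total burnt (originally-T cells now '.'): 14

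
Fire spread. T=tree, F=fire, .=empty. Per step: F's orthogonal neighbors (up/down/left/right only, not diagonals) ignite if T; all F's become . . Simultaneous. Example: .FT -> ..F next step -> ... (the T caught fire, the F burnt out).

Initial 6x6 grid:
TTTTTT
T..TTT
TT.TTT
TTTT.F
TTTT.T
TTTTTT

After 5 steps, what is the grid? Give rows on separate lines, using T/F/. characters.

Step 1: 2 trees catch fire, 1 burn out
  TTTTTT
  T..TTT
  TT.TTF
  TTTT..
  TTTT.F
  TTTTTT
Step 2: 3 trees catch fire, 2 burn out
  TTTTTT
  T..TTF
  TT.TF.
  TTTT..
  TTTT..
  TTTTTF
Step 3: 4 trees catch fire, 3 burn out
  TTTTTF
  T..TF.
  TT.F..
  TTTT..
  TTTT..
  TTTTF.
Step 4: 4 trees catch fire, 4 burn out
  TTTTF.
  T..F..
  TT....
  TTTF..
  TTTT..
  TTTF..
Step 5: 4 trees catch fire, 4 burn out
  TTTF..
  T.....
  TT....
  TTF...
  TTTF..
  TTF...

TTTF..
T.....
TT....
TTF...
TTTF..
TTF...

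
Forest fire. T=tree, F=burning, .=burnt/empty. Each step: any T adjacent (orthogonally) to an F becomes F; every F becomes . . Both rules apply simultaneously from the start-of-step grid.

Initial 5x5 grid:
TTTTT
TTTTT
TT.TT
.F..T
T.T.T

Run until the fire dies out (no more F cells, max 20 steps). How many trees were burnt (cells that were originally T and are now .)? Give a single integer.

Step 1: +1 fires, +1 burnt (F count now 1)
Step 2: +2 fires, +1 burnt (F count now 2)
Step 3: +3 fires, +2 burnt (F count now 3)
Step 4: +3 fires, +3 burnt (F count now 3)
Step 5: +3 fires, +3 burnt (F count now 3)
Step 6: +2 fires, +3 burnt (F count now 2)
Step 7: +1 fires, +2 burnt (F count now 1)
Step 8: +1 fires, +1 burnt (F count now 1)
Step 9: +0 fires, +1 burnt (F count now 0)
Fire out after step 9
Initially T: 18, now '.': 23
Total burnt (originally-T cells now '.'): 16

Answer: 16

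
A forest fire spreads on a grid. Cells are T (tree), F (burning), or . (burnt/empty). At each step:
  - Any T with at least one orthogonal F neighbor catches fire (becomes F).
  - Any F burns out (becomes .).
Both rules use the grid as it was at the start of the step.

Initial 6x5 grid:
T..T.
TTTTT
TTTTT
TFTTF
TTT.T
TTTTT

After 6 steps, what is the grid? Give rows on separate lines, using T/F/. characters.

Step 1: 7 trees catch fire, 2 burn out
  T..T.
  TTTTT
  TFTTF
  F.FF.
  TFT.F
  TTTTT
Step 2: 9 trees catch fire, 7 burn out
  T..T.
  TFTTF
  F.FF.
  .....
  F.F..
  TFTTF
Step 3: 6 trees catch fire, 9 burn out
  T..T.
  F.FF.
  .....
  .....
  .....
  F.FF.
Step 4: 2 trees catch fire, 6 burn out
  F..F.
  .....
  .....
  .....
  .....
  .....
Step 5: 0 trees catch fire, 2 burn out
  .....
  .....
  .....
  .....
  .....
  .....
Step 6: 0 trees catch fire, 0 burn out
  .....
  .....
  .....
  .....
  .....
  .....

.....
.....
.....
.....
.....
.....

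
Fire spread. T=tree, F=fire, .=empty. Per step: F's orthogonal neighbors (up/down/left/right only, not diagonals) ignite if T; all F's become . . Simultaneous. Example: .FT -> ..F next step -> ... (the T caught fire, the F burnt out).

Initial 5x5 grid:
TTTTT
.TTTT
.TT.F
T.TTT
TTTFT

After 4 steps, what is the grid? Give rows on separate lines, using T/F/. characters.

Step 1: 5 trees catch fire, 2 burn out
  TTTTT
  .TTTF
  .TT..
  T.TFF
  TTF.F
Step 2: 4 trees catch fire, 5 burn out
  TTTTF
  .TTF.
  .TT..
  T.F..
  TF...
Step 3: 4 trees catch fire, 4 burn out
  TTTF.
  .TF..
  .TF..
  T....
  F....
Step 4: 4 trees catch fire, 4 burn out
  TTF..
  .F...
  .F...
  F....
  .....

TTF..
.F...
.F...
F....
.....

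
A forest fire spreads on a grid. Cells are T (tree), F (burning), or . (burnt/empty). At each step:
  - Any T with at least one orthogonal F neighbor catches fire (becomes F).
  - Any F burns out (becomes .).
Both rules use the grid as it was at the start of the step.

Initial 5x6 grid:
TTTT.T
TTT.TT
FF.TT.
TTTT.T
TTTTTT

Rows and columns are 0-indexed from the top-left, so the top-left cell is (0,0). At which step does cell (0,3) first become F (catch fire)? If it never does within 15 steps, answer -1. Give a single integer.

Step 1: cell (0,3)='T' (+4 fires, +2 burnt)
Step 2: cell (0,3)='T' (+6 fires, +4 burnt)
Step 3: cell (0,3)='T' (+3 fires, +6 burnt)
Step 4: cell (0,3)='F' (+3 fires, +3 burnt)
  -> target ignites at step 4
Step 5: cell (0,3)='.' (+2 fires, +3 burnt)
Step 6: cell (0,3)='.' (+2 fires, +2 burnt)
Step 7: cell (0,3)='.' (+2 fires, +2 burnt)
Step 8: cell (0,3)='.' (+1 fires, +2 burnt)
Step 9: cell (0,3)='.' (+0 fires, +1 burnt)
  fire out at step 9

4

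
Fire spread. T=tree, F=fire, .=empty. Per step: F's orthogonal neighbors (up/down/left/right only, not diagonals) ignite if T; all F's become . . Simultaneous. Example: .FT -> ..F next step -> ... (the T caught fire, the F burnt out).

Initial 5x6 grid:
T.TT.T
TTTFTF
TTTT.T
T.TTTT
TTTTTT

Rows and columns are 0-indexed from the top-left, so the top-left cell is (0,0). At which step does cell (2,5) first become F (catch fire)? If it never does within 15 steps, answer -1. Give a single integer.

Step 1: cell (2,5)='F' (+6 fires, +2 burnt)
  -> target ignites at step 1
Step 2: cell (2,5)='.' (+5 fires, +6 burnt)
Step 3: cell (2,5)='.' (+6 fires, +5 burnt)
Step 4: cell (2,5)='.' (+4 fires, +6 burnt)
Step 5: cell (2,5)='.' (+2 fires, +4 burnt)
Step 6: cell (2,5)='.' (+1 fires, +2 burnt)
Step 7: cell (2,5)='.' (+0 fires, +1 burnt)
  fire out at step 7

1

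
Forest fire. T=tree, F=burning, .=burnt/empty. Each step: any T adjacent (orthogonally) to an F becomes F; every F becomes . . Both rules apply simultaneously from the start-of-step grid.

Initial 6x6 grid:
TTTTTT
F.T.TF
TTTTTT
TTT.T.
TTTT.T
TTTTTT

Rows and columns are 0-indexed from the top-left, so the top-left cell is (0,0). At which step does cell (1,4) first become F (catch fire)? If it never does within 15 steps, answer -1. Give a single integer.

Step 1: cell (1,4)='F' (+5 fires, +2 burnt)
  -> target ignites at step 1
Step 2: cell (1,4)='.' (+5 fires, +5 burnt)
Step 3: cell (1,4)='.' (+7 fires, +5 burnt)
Step 4: cell (1,4)='.' (+4 fires, +7 burnt)
Step 5: cell (1,4)='.' (+2 fires, +4 burnt)
Step 6: cell (1,4)='.' (+2 fires, +2 burnt)
Step 7: cell (1,4)='.' (+1 fires, +2 burnt)
Step 8: cell (1,4)='.' (+1 fires, +1 burnt)
Step 9: cell (1,4)='.' (+1 fires, +1 burnt)
Step 10: cell (1,4)='.' (+1 fires, +1 burnt)
Step 11: cell (1,4)='.' (+0 fires, +1 burnt)
  fire out at step 11

1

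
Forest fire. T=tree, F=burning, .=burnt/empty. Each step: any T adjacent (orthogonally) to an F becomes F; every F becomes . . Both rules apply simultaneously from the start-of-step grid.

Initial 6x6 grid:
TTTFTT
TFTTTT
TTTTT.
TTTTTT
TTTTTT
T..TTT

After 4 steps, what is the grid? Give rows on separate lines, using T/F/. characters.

Step 1: 7 trees catch fire, 2 burn out
  TFF.FT
  F.FFTT
  TFTTT.
  TTTTTT
  TTTTTT
  T..TTT
Step 2: 7 trees catch fire, 7 burn out
  F....F
  ....FT
  F.FFT.
  TFTTTT
  TTTTTT
  T..TTT
Step 3: 6 trees catch fire, 7 burn out
  ......
  .....F
  ....F.
  F.FFTT
  TFTTTT
  T..TTT
Step 4: 4 trees catch fire, 6 burn out
  ......
  ......
  ......
  ....FT
  F.FFTT
  T..TTT

......
......
......
....FT
F.FFTT
T..TTT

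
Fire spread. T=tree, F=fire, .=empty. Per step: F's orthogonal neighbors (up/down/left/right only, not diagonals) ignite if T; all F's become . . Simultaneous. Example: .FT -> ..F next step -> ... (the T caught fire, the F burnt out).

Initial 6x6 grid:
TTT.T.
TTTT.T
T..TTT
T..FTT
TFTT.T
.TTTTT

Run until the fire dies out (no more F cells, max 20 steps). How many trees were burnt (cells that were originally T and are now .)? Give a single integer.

Answer: 24

Derivation:
Step 1: +6 fires, +2 burnt (F count now 6)
Step 2: +6 fires, +6 burnt (F count now 6)
Step 3: +5 fires, +6 burnt (F count now 5)
Step 4: +5 fires, +5 burnt (F count now 5)
Step 5: +2 fires, +5 burnt (F count now 2)
Step 6: +0 fires, +2 burnt (F count now 0)
Fire out after step 6
Initially T: 25, now '.': 35
Total burnt (originally-T cells now '.'): 24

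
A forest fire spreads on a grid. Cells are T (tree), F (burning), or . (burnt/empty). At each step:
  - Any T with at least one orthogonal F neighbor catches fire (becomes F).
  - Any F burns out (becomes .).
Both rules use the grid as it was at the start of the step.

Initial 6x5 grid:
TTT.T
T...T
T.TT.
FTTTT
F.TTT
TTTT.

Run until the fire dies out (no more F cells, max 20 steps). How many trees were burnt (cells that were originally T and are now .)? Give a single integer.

Step 1: +3 fires, +2 burnt (F count now 3)
Step 2: +3 fires, +3 burnt (F count now 3)
Step 3: +5 fires, +3 burnt (F count now 5)
Step 4: +5 fires, +5 burnt (F count now 5)
Step 5: +2 fires, +5 burnt (F count now 2)
Step 6: +0 fires, +2 burnt (F count now 0)
Fire out after step 6
Initially T: 20, now '.': 28
Total burnt (originally-T cells now '.'): 18

Answer: 18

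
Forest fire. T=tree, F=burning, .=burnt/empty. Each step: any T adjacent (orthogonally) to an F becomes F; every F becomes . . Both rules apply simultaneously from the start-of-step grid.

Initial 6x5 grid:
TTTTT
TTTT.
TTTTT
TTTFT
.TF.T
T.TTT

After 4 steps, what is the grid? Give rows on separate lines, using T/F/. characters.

Step 1: 5 trees catch fire, 2 burn out
  TTTTT
  TTTT.
  TTTFT
  TTF.F
  .F..T
  T.FTT
Step 2: 6 trees catch fire, 5 burn out
  TTTTT
  TTTF.
  TTF.F
  TF...
  ....F
  T..FT
Step 3: 5 trees catch fire, 6 burn out
  TTTFT
  TTF..
  TF...
  F....
  .....
  T...F
Step 4: 4 trees catch fire, 5 burn out
  TTF.F
  TF...
  F....
  .....
  .....
  T....

TTF.F
TF...
F....
.....
.....
T....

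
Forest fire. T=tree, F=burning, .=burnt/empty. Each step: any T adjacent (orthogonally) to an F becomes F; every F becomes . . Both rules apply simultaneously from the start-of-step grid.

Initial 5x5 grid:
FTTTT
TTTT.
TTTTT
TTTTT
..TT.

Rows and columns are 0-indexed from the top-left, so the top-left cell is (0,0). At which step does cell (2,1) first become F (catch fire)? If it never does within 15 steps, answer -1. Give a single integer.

Step 1: cell (2,1)='T' (+2 fires, +1 burnt)
Step 2: cell (2,1)='T' (+3 fires, +2 burnt)
Step 3: cell (2,1)='F' (+4 fires, +3 burnt)
  -> target ignites at step 3
Step 4: cell (2,1)='.' (+4 fires, +4 burnt)
Step 5: cell (2,1)='.' (+2 fires, +4 burnt)
Step 6: cell (2,1)='.' (+3 fires, +2 burnt)
Step 7: cell (2,1)='.' (+2 fires, +3 burnt)
Step 8: cell (2,1)='.' (+0 fires, +2 burnt)
  fire out at step 8

3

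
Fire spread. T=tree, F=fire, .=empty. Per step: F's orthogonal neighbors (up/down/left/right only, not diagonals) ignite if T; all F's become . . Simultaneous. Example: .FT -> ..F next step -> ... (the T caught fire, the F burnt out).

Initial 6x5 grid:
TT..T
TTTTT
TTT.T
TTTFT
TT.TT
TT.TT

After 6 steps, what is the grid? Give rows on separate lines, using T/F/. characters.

Step 1: 3 trees catch fire, 1 burn out
  TT..T
  TTTTT
  TTT.T
  TTF.F
  TT.FT
  TT.TT
Step 2: 5 trees catch fire, 3 burn out
  TT..T
  TTTTT
  TTF.F
  TF...
  TT..F
  TT.FT
Step 3: 6 trees catch fire, 5 burn out
  TT..T
  TTFTF
  TF...
  F....
  TF...
  TT..F
Step 4: 6 trees catch fire, 6 burn out
  TT..F
  TF.F.
  F....
  .....
  F....
  TF...
Step 5: 3 trees catch fire, 6 burn out
  TF...
  F....
  .....
  .....
  .....
  F....
Step 6: 1 trees catch fire, 3 burn out
  F....
  .....
  .....
  .....
  .....
  .....

F....
.....
.....
.....
.....
.....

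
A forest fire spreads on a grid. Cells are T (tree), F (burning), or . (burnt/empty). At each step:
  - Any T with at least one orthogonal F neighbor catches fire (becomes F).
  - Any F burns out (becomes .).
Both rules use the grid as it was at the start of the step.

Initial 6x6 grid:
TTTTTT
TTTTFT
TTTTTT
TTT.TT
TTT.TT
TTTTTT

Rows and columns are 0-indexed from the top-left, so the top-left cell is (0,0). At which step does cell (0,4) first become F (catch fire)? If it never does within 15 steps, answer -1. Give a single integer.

Step 1: cell (0,4)='F' (+4 fires, +1 burnt)
  -> target ignites at step 1
Step 2: cell (0,4)='.' (+6 fires, +4 burnt)
Step 3: cell (0,4)='.' (+5 fires, +6 burnt)
Step 4: cell (0,4)='.' (+6 fires, +5 burnt)
Step 5: cell (0,4)='.' (+6 fires, +6 burnt)
Step 6: cell (0,4)='.' (+3 fires, +6 burnt)
Step 7: cell (0,4)='.' (+2 fires, +3 burnt)
Step 8: cell (0,4)='.' (+1 fires, +2 burnt)
Step 9: cell (0,4)='.' (+0 fires, +1 burnt)
  fire out at step 9

1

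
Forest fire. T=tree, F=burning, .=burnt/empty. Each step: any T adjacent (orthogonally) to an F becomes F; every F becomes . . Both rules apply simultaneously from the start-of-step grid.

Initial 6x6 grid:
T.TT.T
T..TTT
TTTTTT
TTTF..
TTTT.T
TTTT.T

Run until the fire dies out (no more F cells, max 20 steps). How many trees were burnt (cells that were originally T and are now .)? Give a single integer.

Step 1: +3 fires, +1 burnt (F count now 3)
Step 2: +6 fires, +3 burnt (F count now 6)
Step 3: +7 fires, +6 burnt (F count now 7)
Step 4: +5 fires, +7 burnt (F count now 5)
Step 5: +3 fires, +5 burnt (F count now 3)
Step 6: +1 fires, +3 burnt (F count now 1)
Step 7: +0 fires, +1 burnt (F count now 0)
Fire out after step 7
Initially T: 27, now '.': 34
Total burnt (originally-T cells now '.'): 25

Answer: 25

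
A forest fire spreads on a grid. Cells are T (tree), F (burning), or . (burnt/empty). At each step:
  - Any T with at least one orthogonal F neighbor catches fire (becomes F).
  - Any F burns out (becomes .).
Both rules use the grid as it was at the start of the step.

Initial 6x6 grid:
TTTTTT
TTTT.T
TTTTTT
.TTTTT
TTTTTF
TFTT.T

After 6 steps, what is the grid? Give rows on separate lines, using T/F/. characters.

Step 1: 6 trees catch fire, 2 burn out
  TTTTTT
  TTTT.T
  TTTTTT
  .TTTTF
  TFTTF.
  F.FT.F
Step 2: 7 trees catch fire, 6 burn out
  TTTTTT
  TTTT.T
  TTTTTF
  .FTTF.
  F.FF..
  ...F..
Step 3: 5 trees catch fire, 7 burn out
  TTTTTT
  TTTT.F
  TFTTF.
  ..FF..
  ......
  ......
Step 4: 5 trees catch fire, 5 burn out
  TTTTTF
  TFTT..
  F.FF..
  ......
  ......
  ......
Step 5: 5 trees catch fire, 5 burn out
  TFTTF.
  F.FF..
  ......
  ......
  ......
  ......
Step 6: 3 trees catch fire, 5 burn out
  F.FF..
  ......
  ......
  ......
  ......
  ......

F.FF..
......
......
......
......
......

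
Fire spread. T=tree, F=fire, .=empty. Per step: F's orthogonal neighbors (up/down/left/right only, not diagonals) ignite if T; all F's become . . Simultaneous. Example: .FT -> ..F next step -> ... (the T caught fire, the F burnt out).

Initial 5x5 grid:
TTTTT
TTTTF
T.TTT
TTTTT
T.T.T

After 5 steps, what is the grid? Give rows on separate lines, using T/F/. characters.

Step 1: 3 trees catch fire, 1 burn out
  TTTTF
  TTTF.
  T.TTF
  TTTTT
  T.T.T
Step 2: 4 trees catch fire, 3 burn out
  TTTF.
  TTF..
  T.TF.
  TTTTF
  T.T.T
Step 3: 5 trees catch fire, 4 burn out
  TTF..
  TF...
  T.F..
  TTTF.
  T.T.F
Step 4: 3 trees catch fire, 5 burn out
  TF...
  F....
  T....
  TTF..
  T.T..
Step 5: 4 trees catch fire, 3 burn out
  F....
  .....
  F....
  TF...
  T.F..

F....
.....
F....
TF...
T.F..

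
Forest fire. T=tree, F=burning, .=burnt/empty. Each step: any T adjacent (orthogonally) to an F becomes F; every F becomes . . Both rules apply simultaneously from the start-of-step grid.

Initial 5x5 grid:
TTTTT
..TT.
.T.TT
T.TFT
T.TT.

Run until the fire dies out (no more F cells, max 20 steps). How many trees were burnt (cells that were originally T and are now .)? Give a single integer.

Answer: 13

Derivation:
Step 1: +4 fires, +1 burnt (F count now 4)
Step 2: +3 fires, +4 burnt (F count now 3)
Step 3: +2 fires, +3 burnt (F count now 2)
Step 4: +2 fires, +2 burnt (F count now 2)
Step 5: +1 fires, +2 burnt (F count now 1)
Step 6: +1 fires, +1 burnt (F count now 1)
Step 7: +0 fires, +1 burnt (F count now 0)
Fire out after step 7
Initially T: 16, now '.': 22
Total burnt (originally-T cells now '.'): 13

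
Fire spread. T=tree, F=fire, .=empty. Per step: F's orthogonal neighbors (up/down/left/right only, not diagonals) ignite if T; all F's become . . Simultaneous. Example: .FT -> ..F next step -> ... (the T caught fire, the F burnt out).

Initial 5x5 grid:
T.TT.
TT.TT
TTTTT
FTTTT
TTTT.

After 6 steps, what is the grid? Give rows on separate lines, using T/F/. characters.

Step 1: 3 trees catch fire, 1 burn out
  T.TT.
  TT.TT
  FTTTT
  .FTTT
  FTTT.
Step 2: 4 trees catch fire, 3 burn out
  T.TT.
  FT.TT
  .FTTT
  ..FTT
  .FTT.
Step 3: 5 trees catch fire, 4 burn out
  F.TT.
  .F.TT
  ..FTT
  ...FT
  ..FT.
Step 4: 3 trees catch fire, 5 burn out
  ..TT.
  ...TT
  ...FT
  ....F
  ...F.
Step 5: 2 trees catch fire, 3 burn out
  ..TT.
  ...FT
  ....F
  .....
  .....
Step 6: 2 trees catch fire, 2 burn out
  ..TF.
  ....F
  .....
  .....
  .....

..TF.
....F
.....
.....
.....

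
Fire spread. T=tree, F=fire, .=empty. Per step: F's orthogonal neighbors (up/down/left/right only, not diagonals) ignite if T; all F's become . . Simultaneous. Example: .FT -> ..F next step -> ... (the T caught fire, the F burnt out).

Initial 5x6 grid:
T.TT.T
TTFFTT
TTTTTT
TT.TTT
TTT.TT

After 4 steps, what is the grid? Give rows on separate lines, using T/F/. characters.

Step 1: 6 trees catch fire, 2 burn out
  T.FF.T
  TF..FT
  TTFFTT
  TT.TTT
  TTT.TT
Step 2: 5 trees catch fire, 6 burn out
  T....T
  F....F
  TF..FT
  TT.FTT
  TTT.TT
Step 3: 6 trees catch fire, 5 burn out
  F....F
  ......
  F....F
  TF..FT
  TTT.TT
Step 4: 4 trees catch fire, 6 burn out
  ......
  ......
  ......
  F....F
  TFT.FT

......
......
......
F....F
TFT.FT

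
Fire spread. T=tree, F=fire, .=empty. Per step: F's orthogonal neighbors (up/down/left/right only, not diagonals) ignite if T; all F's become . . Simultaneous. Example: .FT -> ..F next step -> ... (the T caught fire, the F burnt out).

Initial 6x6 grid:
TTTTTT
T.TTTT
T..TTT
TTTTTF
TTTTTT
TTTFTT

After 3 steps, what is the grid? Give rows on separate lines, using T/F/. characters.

Step 1: 6 trees catch fire, 2 burn out
  TTTTTT
  T.TTTT
  T..TTF
  TTTTF.
  TTTFTF
  TTF.FT
Step 2: 7 trees catch fire, 6 burn out
  TTTTTT
  T.TTTF
  T..TF.
  TTTF..
  TTF.F.
  TF...F
Step 3: 6 trees catch fire, 7 burn out
  TTTTTF
  T.TTF.
  T..F..
  TTF...
  TF....
  F.....

TTTTTF
T.TTF.
T..F..
TTF...
TF....
F.....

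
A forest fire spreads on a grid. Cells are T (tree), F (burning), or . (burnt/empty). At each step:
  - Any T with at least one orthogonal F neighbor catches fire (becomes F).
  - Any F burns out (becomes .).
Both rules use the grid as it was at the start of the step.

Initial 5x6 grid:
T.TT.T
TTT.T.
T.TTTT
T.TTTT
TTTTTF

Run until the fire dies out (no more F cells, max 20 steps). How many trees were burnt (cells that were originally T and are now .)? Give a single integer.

Step 1: +2 fires, +1 burnt (F count now 2)
Step 2: +3 fires, +2 burnt (F count now 3)
Step 3: +3 fires, +3 burnt (F count now 3)
Step 4: +4 fires, +3 burnt (F count now 4)
Step 5: +2 fires, +4 burnt (F count now 2)
Step 6: +2 fires, +2 burnt (F count now 2)
Step 7: +3 fires, +2 burnt (F count now 3)
Step 8: +2 fires, +3 burnt (F count now 2)
Step 9: +1 fires, +2 burnt (F count now 1)
Step 10: +0 fires, +1 burnt (F count now 0)
Fire out after step 10
Initially T: 23, now '.': 29
Total burnt (originally-T cells now '.'): 22

Answer: 22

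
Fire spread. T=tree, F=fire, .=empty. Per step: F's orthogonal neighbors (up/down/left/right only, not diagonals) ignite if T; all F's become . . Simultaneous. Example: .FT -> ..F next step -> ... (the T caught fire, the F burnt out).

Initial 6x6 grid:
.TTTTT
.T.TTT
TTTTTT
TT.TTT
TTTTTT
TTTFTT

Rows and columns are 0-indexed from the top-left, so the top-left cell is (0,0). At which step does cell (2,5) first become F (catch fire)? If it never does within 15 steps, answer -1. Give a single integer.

Step 1: cell (2,5)='T' (+3 fires, +1 burnt)
Step 2: cell (2,5)='T' (+5 fires, +3 burnt)
Step 3: cell (2,5)='T' (+5 fires, +5 burnt)
Step 4: cell (2,5)='T' (+6 fires, +5 burnt)
Step 5: cell (2,5)='F' (+5 fires, +6 burnt)
  -> target ignites at step 5
Step 6: cell (2,5)='.' (+5 fires, +5 burnt)
Step 7: cell (2,5)='.' (+2 fires, +5 burnt)
Step 8: cell (2,5)='.' (+0 fires, +2 burnt)
  fire out at step 8

5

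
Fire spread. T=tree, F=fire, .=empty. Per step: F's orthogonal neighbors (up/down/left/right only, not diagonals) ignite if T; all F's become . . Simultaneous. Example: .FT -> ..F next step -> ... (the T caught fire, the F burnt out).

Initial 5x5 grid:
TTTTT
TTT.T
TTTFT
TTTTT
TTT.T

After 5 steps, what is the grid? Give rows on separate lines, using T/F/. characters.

Step 1: 3 trees catch fire, 1 burn out
  TTTTT
  TTT.T
  TTF.F
  TTTFT
  TTT.T
Step 2: 5 trees catch fire, 3 burn out
  TTTTT
  TTF.F
  TF...
  TTF.F
  TTT.T
Step 3: 7 trees catch fire, 5 burn out
  TTFTF
  TF...
  F....
  TF...
  TTF.F
Step 4: 5 trees catch fire, 7 burn out
  TF.F.
  F....
  .....
  F....
  TF...
Step 5: 2 trees catch fire, 5 burn out
  F....
  .....
  .....
  .....
  F....

F....
.....
.....
.....
F....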